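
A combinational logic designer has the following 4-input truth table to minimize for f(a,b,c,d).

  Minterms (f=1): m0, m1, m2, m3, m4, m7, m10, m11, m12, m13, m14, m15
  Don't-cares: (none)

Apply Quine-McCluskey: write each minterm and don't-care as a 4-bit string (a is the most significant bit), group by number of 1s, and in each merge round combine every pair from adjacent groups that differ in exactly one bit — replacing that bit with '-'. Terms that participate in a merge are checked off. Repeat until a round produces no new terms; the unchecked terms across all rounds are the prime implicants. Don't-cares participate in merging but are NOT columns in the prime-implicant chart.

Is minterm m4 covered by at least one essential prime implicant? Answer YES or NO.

NO

[col 0] 0000*, 0001*, 0010*, 0011*, 0100*, 0111*, 1010*, 1011*, 1100*, 1101*, 1110*, 1111*
[col 1] -010*, -011*, -100, -111*, 0-00, 0-11*, 00-0*, 00-1*, 000-*, 001-*, 1-10*, 1-11*, 101-*, 11-0*, 11-1*, 110-*, 111-*
[col 2] --11, -01-, 00--, 1-1-, 11--
Prime implicants: --11, -01-, -100, 0-00, 00--, 1-1-, 11--
PI chart (minterm → PIs covering it):
  0 | 0-00,00--
  1 | 00--  (sole → essential)
  2 | -01-,00--
  3 | --11,-01-,00--
  4 | -100,0-00
  7 | --11  (sole → essential)
  10 | -01-,1-1-
  11 | --11,-01-,1-1-
  12 | -100,11--
  13 | 11--  (sole → essential)
  14 | 1-1-,11--
  15 | --11,1-1-,11--
Essential prime implicants: --11, 00--, 11--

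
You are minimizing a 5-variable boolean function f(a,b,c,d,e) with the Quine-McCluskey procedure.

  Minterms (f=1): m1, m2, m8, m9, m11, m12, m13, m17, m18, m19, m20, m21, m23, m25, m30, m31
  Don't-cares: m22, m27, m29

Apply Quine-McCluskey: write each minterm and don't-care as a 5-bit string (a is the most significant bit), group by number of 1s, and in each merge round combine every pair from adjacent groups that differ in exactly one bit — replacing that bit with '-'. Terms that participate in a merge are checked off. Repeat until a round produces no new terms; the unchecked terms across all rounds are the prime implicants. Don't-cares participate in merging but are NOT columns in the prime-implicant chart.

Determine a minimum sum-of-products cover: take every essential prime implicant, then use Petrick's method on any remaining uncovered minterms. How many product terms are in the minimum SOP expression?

Round 0: 00001✓ 00010✓ 01000✓ 01001✓ 01011✓ 01100✓ 01101✓ 10001✓ 10010✓ 10011✓ 10100✓ 10101✓ 10110✓ 10111✓ 11001✓ 11011✓ 11101✓ 11110✓ 11111✓
Round 1: -0001✓ -0010 -1001✓ -1011✓ -1101✓ 0-001✓ 01-00✓ 01-01✓ 010-1✓ 0100-✓ 0110-✓ 1-001✓ 1-011✓ 1-101✓ 1-110✓ 1-111✓ 10-01✓ 10-10✓ 10-11✓ 100-1✓ 1001-✓ 101-0✓ 101-1✓ 1010-✓ 1011-✓ 11-01✓ 11-11✓ 110-1✓ 111-1✓ 1111-✓
Round 2: --001 -1-01 -10-1 01-0- 1--01✓ 1--11✓ 1-0-1✓ 1-1-1✓ 1-11- 10--1✓ 10-1- 101-- 11--1✓
Round 3: 1---1
PIs = {--001, -0010, -1-01, -10-1, 01-0-, 1---1, 1-11-, 10-1-, 101--}
Coverage chart:
  m1: --001 ←essential
  m2: -0010 ←essential
  m8: 01-0- ←essential
  m9: --001,-1-01,-10-1,01-0-
  m11: -10-1 ←essential
  m12: 01-0- ←essential
  m13: -1-01,01-0-
  m17: --001,1---1
  m18: -0010,10-1-
  m19: 1---1,10-1-
  m20: 101-- ←essential
  m21: 1---1,101--
  m23: 1---1,1-11-,10-1-,101--
  m25: --001,-1-01,-10-1,1---1
  m30: 1-11- ←essential
  m31: 1---1,1-11-
Essential: --001, -0010, -10-1, 01-0-, 1-11-, 101--
Petrick residual → 1---1
Min cover (7 terms): c'd'e + b'c'de' + bc'e + a'bd' + ae + acd + ab'c

7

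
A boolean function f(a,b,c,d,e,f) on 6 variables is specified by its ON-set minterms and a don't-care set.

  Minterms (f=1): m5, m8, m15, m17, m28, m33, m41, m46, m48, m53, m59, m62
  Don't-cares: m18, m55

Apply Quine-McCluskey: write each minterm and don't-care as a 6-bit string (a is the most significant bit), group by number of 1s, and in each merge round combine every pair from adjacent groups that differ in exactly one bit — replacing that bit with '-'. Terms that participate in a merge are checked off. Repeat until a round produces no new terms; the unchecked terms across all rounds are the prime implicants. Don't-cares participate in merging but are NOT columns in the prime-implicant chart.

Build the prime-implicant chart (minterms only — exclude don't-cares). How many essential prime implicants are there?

10

Round 0: 000101 001000 001111 010001 010010 011100 100001✓ 101001✓ 101110✓ 110000 110101✓ 110111✓ 111011 111110✓
Round 1: 1-1110 10-001 1101-1
PIs = {000101, 001000, 001111, 010001, 010010, 011100, 1-1110, 10-001, 110000, 1101-1, 111011}
Coverage chart:
  m5: 000101 ←essential
  m8: 001000 ←essential
  m15: 001111 ←essential
  m17: 010001 ←essential
  m28: 011100 ←essential
  m33: 10-001 ←essential
  m41: 10-001 ←essential
  m46: 1-1110 ←essential
  m48: 110000 ←essential
  m53: 1101-1 ←essential
  m59: 111011 ←essential
  m62: 1-1110 ←essential
Essential: 000101, 001000, 001111, 010001, 011100, 1-1110, 10-001, 110000, 1101-1, 111011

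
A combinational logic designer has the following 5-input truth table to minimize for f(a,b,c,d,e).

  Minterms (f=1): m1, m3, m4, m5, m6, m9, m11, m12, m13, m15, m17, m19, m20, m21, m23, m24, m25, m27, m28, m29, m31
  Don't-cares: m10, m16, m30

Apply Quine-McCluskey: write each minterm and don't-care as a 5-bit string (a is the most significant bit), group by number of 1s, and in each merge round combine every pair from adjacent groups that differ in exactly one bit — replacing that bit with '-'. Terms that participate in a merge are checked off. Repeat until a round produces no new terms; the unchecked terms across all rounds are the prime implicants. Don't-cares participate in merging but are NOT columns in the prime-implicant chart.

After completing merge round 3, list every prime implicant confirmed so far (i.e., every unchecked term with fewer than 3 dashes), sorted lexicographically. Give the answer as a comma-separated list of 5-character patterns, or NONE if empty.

001-0, 0101-, 111--

[col 0] 00001*, 00011*, 00100*, 00101*, 00110*, 01001*, 01010*, 01011*, 01100*, 01101*, 01111*, 10000*, 10001*, 10011*, 10100*, 10101*, 10111*, 11000*, 11001*, 11011*, 11100*, 11101*, 11110*, 11111*
[col 1] -0001*, -0011*, -0100*, -0101*, -1001*, -1011*, -1100*, -1101*, -1111*, 0-001*, 0-011*, 0-100*, 0-101*, 00-01*, 000-1*, 001-0, 0010-*, 01-01*, 01-11*, 010-1*, 0101-, 011-1*, 0110-*, 1-000*, 1-001*, 1-011*, 1-100*, 1-101*, 1-111*, 10-00*, 10-01*, 10-11*, 100-1*, 1000-*, 101-1*, 1010-*, 11-00*, 11-01*, 11-11*, 110-1*, 1100-*, 111-0*, 111-1*, 1110-*, 1111-*
[col 2] --001*, --011*, --100*, --101*, -0-01*, -00-1*, -010-*, -1-01*, -1-11*, -10-1*, -11-1*, -110-*, 0--01*, 0-0-1*, 0-10-*, 01--1*, 1--00*, 1--01*, 1--11*, 1-0-1*, 1-00-*, 1-1-1*, 1-10-*, 10--1*, 10-0-*, 11--1*, 11-0-*, 111--
[col 3] ---01, --0-1, --10-, -1--1, 1---1, 1--0-
Prime implicants: ---01, --0-1, --10-, -1--1, 001-0, 0101-, 1---1, 1--0-, 111--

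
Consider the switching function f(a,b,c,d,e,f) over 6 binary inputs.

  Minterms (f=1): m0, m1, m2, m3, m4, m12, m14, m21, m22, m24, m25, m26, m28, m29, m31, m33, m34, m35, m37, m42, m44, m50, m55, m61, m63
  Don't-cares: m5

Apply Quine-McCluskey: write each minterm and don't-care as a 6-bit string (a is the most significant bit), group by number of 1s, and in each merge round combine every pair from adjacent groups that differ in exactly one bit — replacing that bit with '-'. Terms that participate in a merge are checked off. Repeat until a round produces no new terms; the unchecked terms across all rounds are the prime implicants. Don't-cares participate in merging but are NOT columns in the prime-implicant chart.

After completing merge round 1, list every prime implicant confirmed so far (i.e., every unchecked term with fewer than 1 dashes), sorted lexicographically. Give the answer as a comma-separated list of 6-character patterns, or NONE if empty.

Round 0: 000000✓ 000001✓ 000010✓ 000011✓ 000100✓ 000101✓ 001100✓ 001110✓ 010101✓ 010110 011000✓ 011001✓ 011010✓ 011100✓ 011101✓ 011111✓ 100001✓ 100010✓ 100011✓ 100101✓ 101010✓ 101100✓ 110010✓ 110111✓ 111101✓ 111111✓
Round 1: -00001✓ -00010✓ -00011✓ -00101✓ -01100 -11101✓ -11111✓ 0-0101 0-1100 00-100 000-00✓ 000-01✓ 0000-0✓ 0000-1✓ 00000-✓ 00001-✓ 00010-✓ 0011-0 01-101 011-00✓ 011-01✓ 0110-0 01100-✓ 0111-1✓ 01110-✓ 1-0010 10-010 100-01✓ 1000-1✓ 10001-✓ 11-111 1111-1✓
Round 2: -00-01 -000-1 -0001- -111-1 000-0- 0000-- 011-0-
PIs = {-00-01, -000-1, -0001-, -01100, -111-1, 0-0101, 0-1100, 00-100, 000-0-, 0000--, 0011-0, 01-101, 010110, 011-0-, 0110-0, 1-0010, 10-010, 11-111}

010110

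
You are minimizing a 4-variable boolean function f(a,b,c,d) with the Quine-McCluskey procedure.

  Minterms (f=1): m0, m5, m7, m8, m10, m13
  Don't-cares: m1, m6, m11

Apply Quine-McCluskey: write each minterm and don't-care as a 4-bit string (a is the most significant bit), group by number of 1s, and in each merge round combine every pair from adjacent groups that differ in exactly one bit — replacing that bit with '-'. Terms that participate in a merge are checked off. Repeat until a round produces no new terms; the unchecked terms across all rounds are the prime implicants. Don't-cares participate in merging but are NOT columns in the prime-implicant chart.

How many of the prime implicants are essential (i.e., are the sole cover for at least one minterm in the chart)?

size-2^0 implicants → 0000(✓)  0001(✓)  0101(✓)  0110(✓)  0111(✓)  1000(✓)  1010(✓)  1011(✓)  1101(✓)
size-2^1 implicants → -000  -101  0-01  000-  01-1  011-  10-0  101-
Unchecked terms (primes): -000, -101, 0-01, 000-, 01-1, 011-, 10-0, 101-
Minterm coverage:
  m0 ⊆ -000,000-
  m5 ⊆ -101,0-01,01-1
  m7 ⊆ 01-1,011-
  m8 ⊆ -000,10-0
  m10 ⊆ 10-0,101-
  m13 ⊆ -101 [E]
E = {-101}

1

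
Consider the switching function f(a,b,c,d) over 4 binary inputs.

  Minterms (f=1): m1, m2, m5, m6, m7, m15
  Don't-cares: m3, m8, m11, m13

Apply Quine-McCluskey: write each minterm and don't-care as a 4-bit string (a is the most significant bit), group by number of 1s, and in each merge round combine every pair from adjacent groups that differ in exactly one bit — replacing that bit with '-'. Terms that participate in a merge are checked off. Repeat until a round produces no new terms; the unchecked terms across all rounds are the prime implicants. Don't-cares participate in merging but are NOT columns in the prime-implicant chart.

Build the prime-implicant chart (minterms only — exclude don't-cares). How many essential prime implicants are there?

[col 0] 0001*, 0010*, 0011*, 0101*, 0110*, 0111*, 1000, 1011*, 1101*, 1111*
[col 1] -011*, -101*, -111*, 0-01*, 0-10*, 0-11*, 00-1*, 001-*, 01-1*, 011-*, 1-11*, 11-1*
[col 2] --11, -1-1, 0--1, 0-1-
Prime implicants: --11, -1-1, 0--1, 0-1-, 1000
PI chart (minterm → PIs covering it):
  1 | 0--1  (sole → essential)
  2 | 0-1-  (sole → essential)
  5 | -1-1,0--1
  6 | 0-1-  (sole → essential)
  7 | --11,-1-1,0--1,0-1-
  15 | --11,-1-1
Essential prime implicants: 0--1, 0-1-

2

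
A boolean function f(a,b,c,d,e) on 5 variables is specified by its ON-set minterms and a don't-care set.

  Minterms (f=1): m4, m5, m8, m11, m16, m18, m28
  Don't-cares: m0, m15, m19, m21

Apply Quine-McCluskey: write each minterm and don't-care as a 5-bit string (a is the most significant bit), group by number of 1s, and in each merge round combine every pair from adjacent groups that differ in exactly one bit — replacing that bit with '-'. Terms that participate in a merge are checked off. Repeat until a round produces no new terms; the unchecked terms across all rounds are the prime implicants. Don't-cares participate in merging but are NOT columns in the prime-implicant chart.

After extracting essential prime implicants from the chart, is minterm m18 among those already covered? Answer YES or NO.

NO

Round 0: 00000✓ 00100✓ 00101✓ 01000✓ 01011✓ 01111✓ 10000✓ 10010✓ 10011✓ 10101✓ 11100
Round 1: -0000 -0101 0-000 00-00 0010- 01-11 100-0 1001-
PIs = {-0000, -0101, 0-000, 00-00, 0010-, 01-11, 100-0, 1001-, 11100}
Coverage chart:
  m4: 00-00,0010-
  m5: -0101,0010-
  m8: 0-000 ←essential
  m11: 01-11 ←essential
  m16: -0000,100-0
  m18: 100-0,1001-
  m28: 11100 ←essential
Essential: 0-000, 01-11, 11100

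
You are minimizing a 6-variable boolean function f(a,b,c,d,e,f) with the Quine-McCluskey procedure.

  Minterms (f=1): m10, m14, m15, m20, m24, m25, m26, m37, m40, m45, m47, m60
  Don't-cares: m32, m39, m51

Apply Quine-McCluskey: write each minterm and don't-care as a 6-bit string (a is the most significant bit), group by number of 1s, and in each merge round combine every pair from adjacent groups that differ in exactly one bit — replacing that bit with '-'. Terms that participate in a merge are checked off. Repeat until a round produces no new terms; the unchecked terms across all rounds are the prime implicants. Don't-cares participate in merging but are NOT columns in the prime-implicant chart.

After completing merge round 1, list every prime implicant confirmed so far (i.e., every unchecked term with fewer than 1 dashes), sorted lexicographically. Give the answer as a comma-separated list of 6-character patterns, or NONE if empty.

Round 0: 001010✓ 001110✓ 001111✓ 010100 011000✓ 011001✓ 011010✓ 100000✓ 100101✓ 100111✓ 101000✓ 101101✓ 101111✓ 110011 111100
Round 1: -01111 0-1010 001-10 00111- 0110-0 01100- 10-000 10-101✓ 10-111✓ 1001-1✓ 1011-1✓
Round 2: 10-1-1
PIs = {-01111, 0-1010, 001-10, 00111-, 010100, 0110-0, 01100-, 10-000, 10-1-1, 110011, 111100}

010100, 110011, 111100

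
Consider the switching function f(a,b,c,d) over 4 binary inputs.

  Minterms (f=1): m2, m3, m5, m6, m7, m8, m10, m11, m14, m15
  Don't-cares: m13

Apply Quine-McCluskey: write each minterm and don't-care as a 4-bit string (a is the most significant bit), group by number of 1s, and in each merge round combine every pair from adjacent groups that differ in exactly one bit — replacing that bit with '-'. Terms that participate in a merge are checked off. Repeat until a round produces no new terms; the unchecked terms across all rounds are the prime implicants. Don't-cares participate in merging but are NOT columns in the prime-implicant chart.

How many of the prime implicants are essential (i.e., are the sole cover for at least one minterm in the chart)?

3

[col 0] 0010*, 0011*, 0101*, 0110*, 0111*, 1000*, 1010*, 1011*, 1101*, 1110*, 1111*
[col 1] -010*, -011*, -101*, -110*, -111*, 0-10*, 0-11*, 001-*, 01-1*, 011-*, 1-10*, 1-11*, 10-0, 101-*, 11-1*, 111-*
[col 2] --10*, --11*, -01-*, -1-1, -11-*, 0-1-*, 1-1-*
[col 3] --1-
Prime implicants: --1-, -1-1, 10-0
PI chart (minterm → PIs covering it):
  2 | --1-  (sole → essential)
  3 | --1-  (sole → essential)
  5 | -1-1  (sole → essential)
  6 | --1-  (sole → essential)
  7 | --1-,-1-1
  8 | 10-0  (sole → essential)
  10 | --1-,10-0
  11 | --1-  (sole → essential)
  14 | --1-  (sole → essential)
  15 | --1-,-1-1
Essential prime implicants: --1-, -1-1, 10-0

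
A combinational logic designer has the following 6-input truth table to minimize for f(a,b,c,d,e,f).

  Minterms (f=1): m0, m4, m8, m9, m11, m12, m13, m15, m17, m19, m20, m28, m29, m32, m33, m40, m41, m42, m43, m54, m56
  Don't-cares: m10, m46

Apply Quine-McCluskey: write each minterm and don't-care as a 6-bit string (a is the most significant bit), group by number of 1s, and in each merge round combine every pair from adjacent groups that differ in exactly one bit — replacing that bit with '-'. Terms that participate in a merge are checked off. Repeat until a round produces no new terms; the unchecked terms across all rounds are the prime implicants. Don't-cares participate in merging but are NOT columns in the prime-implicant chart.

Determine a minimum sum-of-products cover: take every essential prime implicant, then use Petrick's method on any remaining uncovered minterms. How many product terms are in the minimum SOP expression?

9

size-2^0 implicants → 000000(✓)  000100(✓)  001000(✓)  001001(✓)  001010(✓)  001011(✓)  001100(✓)  001101(✓)  001111(✓)  010001(✓)  010011(✓)  010100(✓)  011100(✓)  011101(✓)  100000(✓)  100001(✓)  101000(✓)  101001(✓)  101010(✓)  101011(✓)  101110(✓)  110110  111000(✓)
size-2^1 implicants → -00000(✓)  -01000(✓)  -01001(✓)  -01010(✓)  -01011(✓)  0-0100(✓)  0-1100(✓)  0-1101(✓)  00-000(✓)  00-100(✓)  000-00(✓)  001-00(✓)  001-01(✓)  001-11(✓)  0010-0(✓)  0010-1(✓)  00100-(✓)  00101-(✓)  0011-1(✓)  00110-(✓)  01-100(✓)  0100-1  01110-(✓)  1-1000  10-000(✓)  10-001(✓)  10000-(✓)  101-10  1010-0(✓)  1010-1(✓)  10100-(✓)  10101-(✓)
size-2^2 implicants → -0-000  -010-0(✓)  -010-1(✓)  -0100-(✓)  -0101-(✓)  0--100  0-110-  00--00  001--1  001-0-  0010--(✓)  10-00-  1010--(✓)
size-2^3 implicants → -010--
Unchecked terms (primes): -0-000, -010--, 0--100, 0-110-, 00--00, 001--1, 001-0-, 0100-1, 1-1000, 10-00-, 101-10, 110110
Minterm coverage:
  m0 ⊆ -0-000,00--00
  m4 ⊆ 0--100,00--00
  m8 ⊆ -0-000,-010--,00--00,001-0-
  m9 ⊆ -010--,001--1,001-0-
  m11 ⊆ -010--,001--1
  m12 ⊆ 0--100,0-110-,00--00,001-0-
  m13 ⊆ 0-110-,001--1,001-0-
  m15 ⊆ 001--1 [E]
  m17 ⊆ 0100-1 [E]
  m19 ⊆ 0100-1 [E]
  m20 ⊆ 0--100 [E]
  m28 ⊆ 0--100,0-110-
  m29 ⊆ 0-110- [E]
  m32 ⊆ -0-000,10-00-
  m33 ⊆ 10-00- [E]
  m40 ⊆ -0-000,-010--,1-1000,10-00-
  m41 ⊆ -010--,10-00-
  m42 ⊆ -010--,101-10
  m43 ⊆ -010-- [E]
  m54 ⊆ 110110 [E]
  m56 ⊆ 1-1000 [E]
E = {-010--, 0--100, 0-110-, 001--1, 0100-1, 1-1000, 10-00-, 110110}
Petrick residual → -0-000
Cover = b'd'e'f' + b'cd' + a'de'f' + a'cde' + a'b'cf + a'bc'd'f + acd'e'f' + ab'd'e' + abc'def'  |cover|=9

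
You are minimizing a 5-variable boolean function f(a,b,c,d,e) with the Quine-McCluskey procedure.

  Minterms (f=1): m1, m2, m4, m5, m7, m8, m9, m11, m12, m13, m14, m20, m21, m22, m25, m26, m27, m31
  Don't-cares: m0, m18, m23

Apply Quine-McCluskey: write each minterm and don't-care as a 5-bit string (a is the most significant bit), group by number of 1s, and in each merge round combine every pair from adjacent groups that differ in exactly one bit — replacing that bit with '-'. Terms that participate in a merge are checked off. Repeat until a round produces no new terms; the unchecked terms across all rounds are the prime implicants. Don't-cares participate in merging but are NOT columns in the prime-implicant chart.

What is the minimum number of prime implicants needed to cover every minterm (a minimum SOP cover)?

Round 0: 00000✓ 00001✓ 00010✓ 00100✓ 00101✓ 00111✓ 01000✓ 01001✓ 01011✓ 01100✓ 01101✓ 01110✓ 10010✓ 10100✓ 10101✓ 10110✓ 10111✓ 11001✓ 11010✓ 11011✓ 11111✓
Round 1: -0010 -0100✓ -0101✓ -0111✓ -1001✓ -1011✓ 0-000✓ 0-001✓ 0-100✓ 0-101✓ 00-00✓ 00-01✓ 000-0 0000-✓ 001-1✓ 0010-✓ 01-00✓ 01-01✓ 010-1✓ 0100-✓ 011-0 0110-✓ 1-010 1-111 10-10 101-0✓ 101-1✓ 1010-✓ 1011-✓ 11-11 110-1✓ 1101-
Round 2: -01-1 -010- -10-1 0--00✓ 0--01✓ 0-00-✓ 0-10-✓ 00-0-✓ 01-0-✓ 101--
Round 3: 0--0-
PIs = {-0010, -01-1, -010-, -10-1, 0--0-, 000-0, 011-0, 1-010, 1-111, 10-10, 101--, 11-11, 1101-}
Coverage chart:
  m1: 0--0- ←essential
  m2: -0010,000-0
  m4: -010-,0--0-
  m5: -01-1,-010-,0--0-
  m7: -01-1 ←essential
  m8: 0--0- ←essential
  m9: -10-1,0--0-
  m11: -10-1 ←essential
  m12: 0--0-,011-0
  m13: 0--0- ←essential
  m14: 011-0 ←essential
  m20: -010-,101--
  m21: -01-1,-010-,101--
  m22: 10-10,101--
  m25: -10-1 ←essential
  m26: 1-010,1101-
  m27: -10-1,11-11,1101-
  m31: 1-111,11-11
Essential: -01-1, -10-1, 0--0-, 011-0
Petrick residual → -0010, 1-010, 1-111, 101--
Min cover (8 terms): b'c'de' + b'ce + bc'e + a'd' + a'bce' + ac'de' + acde + ab'c

8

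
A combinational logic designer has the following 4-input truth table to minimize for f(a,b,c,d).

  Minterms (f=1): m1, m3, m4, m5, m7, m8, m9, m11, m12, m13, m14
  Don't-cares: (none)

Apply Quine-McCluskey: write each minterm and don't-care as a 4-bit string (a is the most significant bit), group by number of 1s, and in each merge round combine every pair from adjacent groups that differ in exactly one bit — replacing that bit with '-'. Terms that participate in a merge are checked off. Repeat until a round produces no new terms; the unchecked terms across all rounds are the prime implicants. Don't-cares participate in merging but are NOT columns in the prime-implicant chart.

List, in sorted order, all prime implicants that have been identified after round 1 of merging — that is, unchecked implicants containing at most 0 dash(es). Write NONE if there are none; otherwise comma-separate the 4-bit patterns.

NONE

size-2^0 implicants → 0001(✓)  0011(✓)  0100(✓)  0101(✓)  0111(✓)  1000(✓)  1001(✓)  1011(✓)  1100(✓)  1101(✓)  1110(✓)
size-2^1 implicants → -001(✓)  -011(✓)  -100(✓)  -101(✓)  0-01(✓)  0-11(✓)  00-1(✓)  01-1(✓)  010-(✓)  1-00(✓)  1-01(✓)  10-1(✓)  100-(✓)  11-0  110-(✓)
size-2^2 implicants → --01  -0-1  -10-  0--1  1-0-
Unchecked terms (primes): --01, -0-1, -10-, 0--1, 1-0-, 11-0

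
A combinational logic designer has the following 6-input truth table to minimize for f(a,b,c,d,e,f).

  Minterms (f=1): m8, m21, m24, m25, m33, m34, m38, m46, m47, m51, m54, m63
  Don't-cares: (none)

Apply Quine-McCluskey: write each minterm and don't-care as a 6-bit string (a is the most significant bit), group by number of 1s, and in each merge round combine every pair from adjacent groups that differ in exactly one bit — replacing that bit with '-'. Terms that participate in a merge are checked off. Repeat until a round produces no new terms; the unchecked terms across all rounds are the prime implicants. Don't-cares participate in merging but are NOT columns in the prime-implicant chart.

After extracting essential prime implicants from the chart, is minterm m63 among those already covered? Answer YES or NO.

YES

[col 0] 001000*, 010101, 011000*, 011001*, 100001, 100010*, 100110*, 101110*, 101111*, 110011, 110110*, 111111*
[col 1] 0-1000, 01100-, 1-0110, 1-1111, 10-110, 100-10, 10111-
Prime implicants: 0-1000, 010101, 01100-, 1-0110, 1-1111, 10-110, 100-10, 100001, 10111-, 110011
PI chart (minterm → PIs covering it):
  8 | 0-1000  (sole → essential)
  21 | 010101  (sole → essential)
  24 | 0-1000,01100-
  25 | 01100-  (sole → essential)
  33 | 100001  (sole → essential)
  34 | 100-10  (sole → essential)
  38 | 1-0110,10-110,100-10
  46 | 10-110,10111-
  47 | 1-1111,10111-
  51 | 110011  (sole → essential)
  54 | 1-0110  (sole → essential)
  63 | 1-1111  (sole → essential)
Essential prime implicants: 0-1000, 010101, 01100-, 1-0110, 1-1111, 100-10, 100001, 110011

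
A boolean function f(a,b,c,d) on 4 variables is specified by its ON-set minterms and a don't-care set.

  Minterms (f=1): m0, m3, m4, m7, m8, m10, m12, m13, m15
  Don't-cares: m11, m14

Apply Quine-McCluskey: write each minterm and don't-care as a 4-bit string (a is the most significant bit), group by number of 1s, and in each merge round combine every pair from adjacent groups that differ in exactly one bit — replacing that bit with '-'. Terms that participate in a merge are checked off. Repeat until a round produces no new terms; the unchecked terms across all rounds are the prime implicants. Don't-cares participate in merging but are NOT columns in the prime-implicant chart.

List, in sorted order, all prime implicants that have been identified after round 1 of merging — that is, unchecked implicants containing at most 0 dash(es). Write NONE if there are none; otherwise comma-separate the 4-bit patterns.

NONE

Round 0: 0000✓ 0011✓ 0100✓ 0111✓ 1000✓ 1010✓ 1011✓ 1100✓ 1101✓ 1110✓ 1111✓
Round 1: -000✓ -011✓ -100✓ -111✓ 0-00✓ 0-11✓ 1-00✓ 1-10✓ 1-11✓ 10-0✓ 101-✓ 11-0✓ 11-1✓ 110-✓ 111-✓
Round 2: --00 --11 1--0 1-1- 11--
PIs = {--00, --11, 1--0, 1-1-, 11--}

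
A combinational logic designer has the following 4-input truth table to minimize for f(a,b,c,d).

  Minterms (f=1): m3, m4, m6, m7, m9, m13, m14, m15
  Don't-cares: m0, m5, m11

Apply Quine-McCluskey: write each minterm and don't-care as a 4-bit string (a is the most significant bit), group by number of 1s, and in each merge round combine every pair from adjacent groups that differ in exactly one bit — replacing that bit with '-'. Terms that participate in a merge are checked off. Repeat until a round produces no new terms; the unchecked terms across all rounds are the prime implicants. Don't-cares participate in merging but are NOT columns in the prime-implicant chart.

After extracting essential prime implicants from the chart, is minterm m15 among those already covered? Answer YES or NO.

YES

Round 0: 0000✓ 0011✓ 0100✓ 0101✓ 0110✓ 0111✓ 1001✓ 1011✓ 1101✓ 1110✓ 1111✓
Round 1: -011✓ -101✓ -110✓ -111✓ 0-00 0-11✓ 01-0✓ 01-1✓ 010-✓ 011-✓ 1-01✓ 1-11✓ 10-1✓ 11-1✓ 111-✓
Round 2: --11 -1-1 -11- 01-- 1--1
PIs = {--11, -1-1, -11-, 0-00, 01--, 1--1}
Coverage chart:
  m3: --11 ←essential
  m4: 0-00,01--
  m6: -11-,01--
  m7: --11,-1-1,-11-,01--
  m9: 1--1 ←essential
  m13: -1-1,1--1
  m14: -11- ←essential
  m15: --11,-1-1,-11-,1--1
Essential: --11, -11-, 1--1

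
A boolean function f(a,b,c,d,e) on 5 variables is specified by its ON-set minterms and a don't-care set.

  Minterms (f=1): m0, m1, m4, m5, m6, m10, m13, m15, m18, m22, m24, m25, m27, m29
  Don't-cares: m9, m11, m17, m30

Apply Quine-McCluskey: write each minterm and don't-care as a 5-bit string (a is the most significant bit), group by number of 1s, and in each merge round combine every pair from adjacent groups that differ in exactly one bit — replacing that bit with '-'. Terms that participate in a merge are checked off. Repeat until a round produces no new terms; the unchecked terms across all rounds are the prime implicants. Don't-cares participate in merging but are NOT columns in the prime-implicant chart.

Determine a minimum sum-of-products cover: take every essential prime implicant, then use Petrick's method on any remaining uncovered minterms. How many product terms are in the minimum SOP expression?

[col 0] 00000*, 00001*, 00100*, 00101*, 00110*, 01001*, 01010*, 01011*, 01101*, 01111*, 10001*, 10010*, 10110*, 11000*, 11001*, 11011*, 11101*, 11110*
[col 1] -0001*, -0110, -1001*, -1011*, -1101*, 0-001*, 0-101*, 00-00*, 00-01*, 0000-*, 001-0, 0010-*, 01-01*, 01-11*, 010-1*, 0101-, 011-1*, 1-001*, 1-110, 10-10, 11-01*, 110-1*, 1100-
[col 2] --001, -1-01, -10-1, 0--01, 00-0-, 01--1
Prime implicants: --001, -0110, -1-01, -10-1, 0--01, 00-0-, 001-0, 01--1, 0101-, 1-110, 10-10, 1100-
PI chart (minterm → PIs covering it):
  0 | 00-0-  (sole → essential)
  1 | --001,0--01,00-0-
  4 | 00-0-,001-0
  5 | 0--01,00-0-
  6 | -0110,001-0
  10 | 0101-  (sole → essential)
  13 | -1-01,0--01,01--1
  15 | 01--1  (sole → essential)
  18 | 10-10  (sole → essential)
  22 | -0110,1-110,10-10
  24 | 1100-  (sole → essential)
  25 | --001,-1-01,-10-1,1100-
  27 | -10-1  (sole → essential)
  29 | -1-01  (sole → essential)
Essential prime implicants: -1-01, -10-1, 00-0-, 01--1, 0101-, 10-10, 1100-
Petrick residual → -0110
Minimum SOP uses 8 PIs: b'cde' + bd'e + bc'e + a'b'd' + a'be + a'bc'd + ab'de' + abc'd'

8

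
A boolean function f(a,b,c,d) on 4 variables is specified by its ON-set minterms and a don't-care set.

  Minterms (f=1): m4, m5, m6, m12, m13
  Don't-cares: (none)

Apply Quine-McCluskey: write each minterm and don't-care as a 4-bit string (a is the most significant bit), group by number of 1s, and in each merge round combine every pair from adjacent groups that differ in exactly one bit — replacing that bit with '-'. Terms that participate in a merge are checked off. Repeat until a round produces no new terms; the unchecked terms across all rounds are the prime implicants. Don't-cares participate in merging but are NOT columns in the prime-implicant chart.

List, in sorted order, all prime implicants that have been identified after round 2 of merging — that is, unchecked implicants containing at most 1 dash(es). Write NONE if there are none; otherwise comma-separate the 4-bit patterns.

Round 0: 0100✓ 0101✓ 0110✓ 1100✓ 1101✓
Round 1: -100✓ -101✓ 01-0 010-✓ 110-✓
Round 2: -10-
PIs = {-10-, 01-0}

01-0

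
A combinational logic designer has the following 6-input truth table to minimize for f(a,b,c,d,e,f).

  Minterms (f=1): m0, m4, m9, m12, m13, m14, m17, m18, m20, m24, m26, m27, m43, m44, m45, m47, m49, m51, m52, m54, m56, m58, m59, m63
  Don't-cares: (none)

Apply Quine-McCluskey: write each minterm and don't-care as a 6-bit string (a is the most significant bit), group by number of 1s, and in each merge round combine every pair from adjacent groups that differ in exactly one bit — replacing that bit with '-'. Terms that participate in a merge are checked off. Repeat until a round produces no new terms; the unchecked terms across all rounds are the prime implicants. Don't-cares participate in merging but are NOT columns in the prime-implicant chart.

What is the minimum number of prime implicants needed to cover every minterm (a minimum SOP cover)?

[col 0] 000000*, 000100*, 001001*, 001100*, 001101*, 001110*, 010001*, 010010*, 010100*, 011000*, 011010*, 011011*, 101011*, 101100*, 101101*, 101111*, 110001*, 110011*, 110100*, 110110*, 111000*, 111010*, 111011*, 111111*
[col 1] -01100*, -01101*, -10001, -10100, -11000*, -11010*, -11011*, 0-0100, 00-100, 000-00, 001-01, 0011-0, 00110-*, 01-010, 0110-0*, 01101-*, 1-1011*, 1-1111*, 101-11*, 1011-1, 10110-*, 11-011, 1100-1, 1101-0, 111-11*, 1110-0*, 11101-*
[col 2] -0110-, -110-0, -1101-, 1-1-11
Prime implicants: -0110-, -10001, -10100, -110-0, -1101-, 0-0100, 00-100, 000-00, 001-01, 0011-0, 01-010, 1-1-11, 1011-1, 11-011, 1100-1, 1101-0
PI chart (minterm → PIs covering it):
  0 | 000-00  (sole → essential)
  4 | 0-0100,00-100,000-00
  9 | 001-01  (sole → essential)
  12 | -0110-,00-100,0011-0
  13 | -0110-,001-01
  14 | 0011-0  (sole → essential)
  17 | -10001  (sole → essential)
  18 | 01-010  (sole → essential)
  20 | -10100,0-0100
  24 | -110-0  (sole → essential)
  26 | -110-0,-1101-,01-010
  27 | -1101-  (sole → essential)
  43 | 1-1-11  (sole → essential)
  44 | -0110-  (sole → essential)
  45 | -0110-,1011-1
  47 | 1-1-11,1011-1
  49 | -10001,1100-1
  51 | 11-011,1100-1
  52 | -10100,1101-0
  54 | 1101-0  (sole → essential)
  56 | -110-0  (sole → essential)
  58 | -110-0,-1101-
  59 | -1101-,1-1-11,11-011
  63 | 1-1-11  (sole → essential)
Essential prime implicants: -0110-, -10001, -110-0, -1101-, 000-00, 001-01, 0011-0, 01-010, 1-1-11, 1101-0
Petrick residual → -10100, 11-011
Minimum SOP uses 12 PIs: b'cde' + bc'd'e'f + bc'de'f' + bcd'f' + bcd'e + a'b'c'e'f' + a'b'ce'f + a'b'cdf' + a'bd'ef' + acef + abd'ef + abc'df'

12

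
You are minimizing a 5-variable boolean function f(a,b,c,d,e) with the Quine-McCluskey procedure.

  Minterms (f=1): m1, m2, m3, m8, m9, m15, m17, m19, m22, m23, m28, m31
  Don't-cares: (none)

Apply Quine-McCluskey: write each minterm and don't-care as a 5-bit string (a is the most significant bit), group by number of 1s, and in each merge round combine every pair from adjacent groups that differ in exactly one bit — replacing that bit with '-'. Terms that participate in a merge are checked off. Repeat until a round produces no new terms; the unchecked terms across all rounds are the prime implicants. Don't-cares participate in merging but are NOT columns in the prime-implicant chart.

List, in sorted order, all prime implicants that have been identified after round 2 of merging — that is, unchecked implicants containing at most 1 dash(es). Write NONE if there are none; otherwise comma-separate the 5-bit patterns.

Round 0: 00001✓ 00010✓ 00011✓ 01000✓ 01001✓ 01111✓ 10001✓ 10011✓ 10110✓ 10111✓ 11100 11111✓
Round 1: -0001✓ -0011✓ -1111 0-001 000-1✓ 0001- 0100- 1-111 10-11 100-1✓ 1011-
Round 2: -00-1
PIs = {-00-1, -1111, 0-001, 0001-, 0100-, 1-111, 10-11, 1011-, 11100}

-1111, 0-001, 0001-, 0100-, 1-111, 10-11, 1011-, 11100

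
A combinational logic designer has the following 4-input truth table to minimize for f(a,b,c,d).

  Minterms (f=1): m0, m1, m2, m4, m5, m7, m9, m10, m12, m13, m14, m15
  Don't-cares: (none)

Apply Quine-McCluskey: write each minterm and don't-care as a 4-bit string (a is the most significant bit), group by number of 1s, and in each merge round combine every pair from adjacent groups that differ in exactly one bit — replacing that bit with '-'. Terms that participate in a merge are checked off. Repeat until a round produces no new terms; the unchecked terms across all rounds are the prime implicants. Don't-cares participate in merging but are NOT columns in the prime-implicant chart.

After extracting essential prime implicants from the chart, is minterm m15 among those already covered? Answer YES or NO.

size-2^0 implicants → 0000(✓)  0001(✓)  0010(✓)  0100(✓)  0101(✓)  0111(✓)  1001(✓)  1010(✓)  1100(✓)  1101(✓)  1110(✓)  1111(✓)
size-2^1 implicants → -001(✓)  -010  -100(✓)  -101(✓)  -111(✓)  0-00(✓)  0-01(✓)  00-0  000-(✓)  01-1(✓)  010-(✓)  1-01(✓)  1-10  11-0(✓)  11-1(✓)  110-(✓)  111-(✓)
size-2^2 implicants → --01  -1-1  -10-  0-0-  11--
Unchecked terms (primes): --01, -010, -1-1, -10-, 0-0-, 00-0, 1-10, 11--
Minterm coverage:
  m0 ⊆ 0-0-,00-0
  m1 ⊆ --01,0-0-
  m2 ⊆ -010,00-0
  m4 ⊆ -10-,0-0-
  m5 ⊆ --01,-1-1,-10-,0-0-
  m7 ⊆ -1-1 [E]
  m9 ⊆ --01 [E]
  m10 ⊆ -010,1-10
  m12 ⊆ -10-,11--
  m13 ⊆ --01,-1-1,-10-,11--
  m14 ⊆ 1-10,11--
  m15 ⊆ -1-1,11--
E = {--01, -1-1}

YES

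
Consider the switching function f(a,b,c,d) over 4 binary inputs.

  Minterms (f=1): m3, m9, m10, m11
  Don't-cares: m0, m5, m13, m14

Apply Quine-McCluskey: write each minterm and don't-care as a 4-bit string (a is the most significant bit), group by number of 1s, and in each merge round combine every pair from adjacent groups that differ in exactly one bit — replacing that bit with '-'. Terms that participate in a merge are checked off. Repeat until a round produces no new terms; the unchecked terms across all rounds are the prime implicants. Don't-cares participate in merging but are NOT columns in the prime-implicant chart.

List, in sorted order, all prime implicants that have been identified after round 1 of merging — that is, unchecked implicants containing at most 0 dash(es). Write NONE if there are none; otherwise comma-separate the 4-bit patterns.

[col 0] 0000, 0011*, 0101*, 1001*, 1010*, 1011*, 1101*, 1110*
[col 1] -011, -101, 1-01, 1-10, 10-1, 101-
Prime implicants: -011, -101, 0000, 1-01, 1-10, 10-1, 101-

0000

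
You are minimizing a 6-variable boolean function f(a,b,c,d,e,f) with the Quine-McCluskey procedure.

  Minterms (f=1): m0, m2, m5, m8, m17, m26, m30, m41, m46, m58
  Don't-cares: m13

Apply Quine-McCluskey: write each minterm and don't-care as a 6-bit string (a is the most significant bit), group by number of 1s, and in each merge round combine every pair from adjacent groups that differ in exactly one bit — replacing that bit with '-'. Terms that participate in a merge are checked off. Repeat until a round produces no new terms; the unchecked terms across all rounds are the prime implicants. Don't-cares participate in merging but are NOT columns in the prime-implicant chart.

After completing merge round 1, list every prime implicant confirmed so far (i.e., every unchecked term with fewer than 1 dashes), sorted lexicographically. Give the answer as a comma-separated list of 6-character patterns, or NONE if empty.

size-2^0 implicants → 000000(✓)  000010(✓)  000101(✓)  001000(✓)  001101(✓)  010001  011010(✓)  011110(✓)  101001  101110  111010(✓)
size-2^1 implicants → -11010  00-000  00-101  0000-0  011-10
Unchecked terms (primes): -11010, 00-000, 00-101, 0000-0, 010001, 011-10, 101001, 101110

010001, 101001, 101110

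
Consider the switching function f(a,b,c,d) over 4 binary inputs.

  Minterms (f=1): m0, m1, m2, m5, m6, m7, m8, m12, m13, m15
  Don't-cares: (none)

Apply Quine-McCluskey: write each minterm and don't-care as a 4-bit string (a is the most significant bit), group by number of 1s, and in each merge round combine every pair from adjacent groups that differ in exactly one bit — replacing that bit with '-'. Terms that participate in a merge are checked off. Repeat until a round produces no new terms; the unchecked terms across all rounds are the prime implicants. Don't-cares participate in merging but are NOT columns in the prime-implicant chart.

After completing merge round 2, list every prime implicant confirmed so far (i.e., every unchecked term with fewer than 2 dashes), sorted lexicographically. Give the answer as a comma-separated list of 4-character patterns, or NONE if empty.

-000, 0-01, 0-10, 00-0, 000-, 011-, 1-00, 110-

size-2^0 implicants → 0000(✓)  0001(✓)  0010(✓)  0101(✓)  0110(✓)  0111(✓)  1000(✓)  1100(✓)  1101(✓)  1111(✓)
size-2^1 implicants → -000  -101(✓)  -111(✓)  0-01  0-10  00-0  000-  01-1(✓)  011-  1-00  11-1(✓)  110-
size-2^2 implicants → -1-1
Unchecked terms (primes): -000, -1-1, 0-01, 0-10, 00-0, 000-, 011-, 1-00, 110-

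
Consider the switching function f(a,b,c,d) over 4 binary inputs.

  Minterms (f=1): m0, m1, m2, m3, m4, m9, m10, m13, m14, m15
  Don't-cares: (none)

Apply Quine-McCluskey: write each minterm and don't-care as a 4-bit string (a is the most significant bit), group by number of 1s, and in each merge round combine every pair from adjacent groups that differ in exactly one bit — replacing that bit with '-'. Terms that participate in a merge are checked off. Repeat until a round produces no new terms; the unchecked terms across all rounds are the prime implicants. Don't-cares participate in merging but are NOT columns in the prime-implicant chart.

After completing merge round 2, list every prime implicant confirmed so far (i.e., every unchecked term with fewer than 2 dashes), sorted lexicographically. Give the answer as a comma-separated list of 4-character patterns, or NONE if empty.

size-2^0 implicants → 0000(✓)  0001(✓)  0010(✓)  0011(✓)  0100(✓)  1001(✓)  1010(✓)  1101(✓)  1110(✓)  1111(✓)
size-2^1 implicants → -001  -010  0-00  00-0(✓)  00-1(✓)  000-(✓)  001-(✓)  1-01  1-10  11-1  111-
size-2^2 implicants → 00--
Unchecked terms (primes): -001, -010, 0-00, 00--, 1-01, 1-10, 11-1, 111-

-001, -010, 0-00, 1-01, 1-10, 11-1, 111-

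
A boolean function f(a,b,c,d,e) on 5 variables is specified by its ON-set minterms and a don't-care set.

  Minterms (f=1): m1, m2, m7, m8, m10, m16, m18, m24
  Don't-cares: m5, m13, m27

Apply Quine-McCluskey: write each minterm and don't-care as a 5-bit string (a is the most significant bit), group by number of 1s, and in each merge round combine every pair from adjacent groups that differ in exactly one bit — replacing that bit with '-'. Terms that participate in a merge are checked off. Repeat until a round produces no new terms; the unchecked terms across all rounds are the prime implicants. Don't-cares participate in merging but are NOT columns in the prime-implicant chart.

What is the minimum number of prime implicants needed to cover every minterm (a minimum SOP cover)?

Round 0: 00001✓ 00010✓ 00101✓ 00111✓ 01000✓ 01010✓ 01101✓ 10000✓ 10010✓ 11000✓ 11011
Round 1: -0010 -1000 0-010 0-101 00-01 001-1 010-0 1-000 100-0
PIs = {-0010, -1000, 0-010, 0-101, 00-01, 001-1, 010-0, 1-000, 100-0, 11011}
Coverage chart:
  m1: 00-01 ←essential
  m2: -0010,0-010
  m7: 001-1 ←essential
  m8: -1000,010-0
  m10: 0-010,010-0
  m16: 1-000,100-0
  m18: -0010,100-0
  m24: -1000,1-000
Essential: 00-01, 001-1
Petrick residual → -0010, 010-0, 1-000
Min cover (5 terms): b'c'de' + a'b'd'e + a'b'ce + a'bc'e' + ac'd'e'

5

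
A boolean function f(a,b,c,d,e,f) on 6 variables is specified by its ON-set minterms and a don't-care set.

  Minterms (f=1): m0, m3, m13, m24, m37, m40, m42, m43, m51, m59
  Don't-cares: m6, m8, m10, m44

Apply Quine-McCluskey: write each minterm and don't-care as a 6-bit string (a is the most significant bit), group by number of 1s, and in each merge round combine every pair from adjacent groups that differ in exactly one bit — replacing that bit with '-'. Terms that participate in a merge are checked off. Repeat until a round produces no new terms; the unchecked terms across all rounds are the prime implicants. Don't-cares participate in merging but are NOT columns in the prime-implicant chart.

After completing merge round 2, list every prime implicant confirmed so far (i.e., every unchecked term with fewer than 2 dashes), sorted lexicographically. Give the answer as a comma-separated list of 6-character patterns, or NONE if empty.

0-1000, 00-000, 000011, 000110, 001101, 1-1011, 100101, 101-00, 10101-, 11-011

size-2^0 implicants → 000000(✓)  000011  000110  001000(✓)  001010(✓)  001101  011000(✓)  100101  101000(✓)  101010(✓)  101011(✓)  101100(✓)  110011(✓)  111011(✓)
size-2^1 implicants → -01000(✓)  -01010(✓)  0-1000  00-000  0010-0(✓)  1-1011  101-00  1010-0(✓)  10101-  11-011
size-2^2 implicants → -010-0
Unchecked terms (primes): -010-0, 0-1000, 00-000, 000011, 000110, 001101, 1-1011, 100101, 101-00, 10101-, 11-011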